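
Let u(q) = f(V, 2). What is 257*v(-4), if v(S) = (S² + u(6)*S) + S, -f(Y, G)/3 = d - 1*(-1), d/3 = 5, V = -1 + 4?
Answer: 52428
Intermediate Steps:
V = 3
d = 15 (d = 3*5 = 15)
f(Y, G) = -48 (f(Y, G) = -3*(15 - 1*(-1)) = -3*(15 + 1) = -3*16 = -48)
u(q) = -48
v(S) = S² - 47*S (v(S) = (S² - 48*S) + S = S² - 47*S)
257*v(-4) = 257*(-4*(-47 - 4)) = 257*(-4*(-51)) = 257*204 = 52428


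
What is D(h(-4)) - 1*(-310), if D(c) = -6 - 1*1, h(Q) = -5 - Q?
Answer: 303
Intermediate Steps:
D(c) = -7 (D(c) = -6 - 1 = -7)
D(h(-4)) - 1*(-310) = -7 - 1*(-310) = -7 + 310 = 303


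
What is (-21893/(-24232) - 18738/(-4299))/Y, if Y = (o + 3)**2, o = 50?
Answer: 182725741/97540996904 ≈ 0.0018733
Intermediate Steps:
Y = 2809 (Y = (50 + 3)**2 = 53**2 = 2809)
(-21893/(-24232) - 18738/(-4299))/Y = (-21893/(-24232) - 18738/(-4299))/2809 = (-21893*(-1/24232) - 18738*(-1/4299))*(1/2809) = (21893/24232 + 6246/1433)*(1/2809) = (182725741/34724456)*(1/2809) = 182725741/97540996904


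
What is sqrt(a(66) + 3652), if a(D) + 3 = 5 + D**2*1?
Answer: 3*sqrt(890) ≈ 89.499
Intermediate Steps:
a(D) = 2 + D**2 (a(D) = -3 + (5 + D**2*1) = -3 + (5 + D**2) = 2 + D**2)
sqrt(a(66) + 3652) = sqrt((2 + 66**2) + 3652) = sqrt((2 + 4356) + 3652) = sqrt(4358 + 3652) = sqrt(8010) = 3*sqrt(890)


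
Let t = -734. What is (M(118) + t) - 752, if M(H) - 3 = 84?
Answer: -1399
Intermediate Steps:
M(H) = 87 (M(H) = 3 + 84 = 87)
(M(118) + t) - 752 = (87 - 734) - 752 = -647 - 752 = -1399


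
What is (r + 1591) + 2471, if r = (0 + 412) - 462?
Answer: 4012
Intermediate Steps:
r = -50 (r = 412 - 462 = -50)
(r + 1591) + 2471 = (-50 + 1591) + 2471 = 1541 + 2471 = 4012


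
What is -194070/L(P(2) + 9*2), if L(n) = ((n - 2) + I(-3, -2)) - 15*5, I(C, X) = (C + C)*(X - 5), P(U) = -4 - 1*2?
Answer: 194070/23 ≈ 8437.8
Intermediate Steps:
P(U) = -6 (P(U) = -4 - 2 = -6)
I(C, X) = 2*C*(-5 + X) (I(C, X) = (2*C)*(-5 + X) = 2*C*(-5 + X))
L(n) = -35 + n (L(n) = ((n - 2) + 2*(-3)*(-5 - 2)) - 15*5 = ((-2 + n) + 2*(-3)*(-7)) - 75 = ((-2 + n) + 42) - 75 = (40 + n) - 75 = -35 + n)
-194070/L(P(2) + 9*2) = -194070/(-35 + (-6 + 9*2)) = -194070/(-35 + (-6 + 18)) = -194070/(-35 + 12) = -194070/(-23) = -194070*(-1/23) = 194070/23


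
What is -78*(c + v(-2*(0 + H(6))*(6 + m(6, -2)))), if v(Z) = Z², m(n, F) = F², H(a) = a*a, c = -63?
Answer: -40430286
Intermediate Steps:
H(a) = a²
-78*(c + v(-2*(0 + H(6))*(6 + m(6, -2)))) = -78*(-63 + (-2*(0 + 6²)*(6 + (-2)²))²) = -78*(-63 + (-2*(0 + 36)*(6 + 4))²) = -78*(-63 + (-72*10)²) = -78*(-63 + (-2*360)²) = -78*(-63 + (-720)²) = -78*(-63 + 518400) = -78*518337 = -40430286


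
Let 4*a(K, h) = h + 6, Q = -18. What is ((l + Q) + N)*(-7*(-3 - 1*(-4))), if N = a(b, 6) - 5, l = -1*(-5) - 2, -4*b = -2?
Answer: 119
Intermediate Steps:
b = 1/2 (b = -1/4*(-2) = 1/2 ≈ 0.50000)
a(K, h) = 3/2 + h/4 (a(K, h) = (h + 6)/4 = (6 + h)/4 = 3/2 + h/4)
l = 3 (l = 5 - 2 = 3)
N = -2 (N = (3/2 + (1/4)*6) - 5 = (3/2 + 3/2) - 5 = 3 - 5 = -2)
((l + Q) + N)*(-7*(-3 - 1*(-4))) = ((3 - 18) - 2)*(-7*(-3 - 1*(-4))) = (-15 - 2)*(-7*(-3 + 4)) = -(-119) = -17*(-7) = 119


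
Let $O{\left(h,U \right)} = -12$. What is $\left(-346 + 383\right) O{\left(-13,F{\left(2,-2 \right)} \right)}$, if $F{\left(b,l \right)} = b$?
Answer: $-444$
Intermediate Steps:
$\left(-346 + 383\right) O{\left(-13,F{\left(2,-2 \right)} \right)} = \left(-346 + 383\right) \left(-12\right) = 37 \left(-12\right) = -444$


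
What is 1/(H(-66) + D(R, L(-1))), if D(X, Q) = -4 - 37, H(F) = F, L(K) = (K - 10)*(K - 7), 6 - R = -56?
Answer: -1/107 ≈ -0.0093458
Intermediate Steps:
R = 62 (R = 6 - 1*(-56) = 6 + 56 = 62)
L(K) = (-10 + K)*(-7 + K)
D(X, Q) = -41
1/(H(-66) + D(R, L(-1))) = 1/(-66 - 41) = 1/(-107) = -1/107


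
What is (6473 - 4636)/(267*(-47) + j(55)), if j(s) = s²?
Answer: -1837/9524 ≈ -0.19288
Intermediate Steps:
(6473 - 4636)/(267*(-47) + j(55)) = (6473 - 4636)/(267*(-47) + 55²) = 1837/(-12549 + 3025) = 1837/(-9524) = 1837*(-1/9524) = -1837/9524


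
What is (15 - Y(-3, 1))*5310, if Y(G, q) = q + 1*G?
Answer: 90270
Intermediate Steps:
Y(G, q) = G + q (Y(G, q) = q + G = G + q)
(15 - Y(-3, 1))*5310 = (15 - (-3 + 1))*5310 = (15 - 1*(-2))*5310 = (15 + 2)*5310 = 17*5310 = 90270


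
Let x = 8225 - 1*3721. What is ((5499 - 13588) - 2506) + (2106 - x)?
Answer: -12993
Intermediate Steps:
x = 4504 (x = 8225 - 3721 = 4504)
((5499 - 13588) - 2506) + (2106 - x) = ((5499 - 13588) - 2506) + (2106 - 1*4504) = (-8089 - 2506) + (2106 - 4504) = -10595 - 2398 = -12993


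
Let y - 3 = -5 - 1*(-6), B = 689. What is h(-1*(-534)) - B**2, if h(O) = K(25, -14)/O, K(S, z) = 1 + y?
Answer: -253501009/534 ≈ -4.7472e+5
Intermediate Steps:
y = 4 (y = 3 + (-5 - 1*(-6)) = 3 + (-5 + 6) = 3 + 1 = 4)
K(S, z) = 5 (K(S, z) = 1 + 4 = 5)
h(O) = 5/O
h(-1*(-534)) - B**2 = 5/((-1*(-534))) - 1*689**2 = 5/534 - 1*474721 = 5*(1/534) - 474721 = 5/534 - 474721 = -253501009/534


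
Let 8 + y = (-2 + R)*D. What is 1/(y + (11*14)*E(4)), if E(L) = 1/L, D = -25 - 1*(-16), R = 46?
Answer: -2/731 ≈ -0.0027360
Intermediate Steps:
D = -9 (D = -25 + 16 = -9)
y = -404 (y = -8 + (-2 + 46)*(-9) = -8 + 44*(-9) = -8 - 396 = -404)
1/(y + (11*14)*E(4)) = 1/(-404 + (11*14)/4) = 1/(-404 + 154*(1/4)) = 1/(-404 + 77/2) = 1/(-731/2) = -2/731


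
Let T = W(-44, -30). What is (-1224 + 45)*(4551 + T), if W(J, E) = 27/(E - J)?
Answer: -75150639/14 ≈ -5.3679e+6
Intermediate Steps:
T = 27/14 (T = 27/(-30 - 1*(-44)) = 27/(-30 + 44) = 27/14 ≈ 1.9286)
(-1224 + 45)*(4551 + T) = (-1224 + 45)*(4551 + 27/14) = -1179*63741/14 = -75150639/14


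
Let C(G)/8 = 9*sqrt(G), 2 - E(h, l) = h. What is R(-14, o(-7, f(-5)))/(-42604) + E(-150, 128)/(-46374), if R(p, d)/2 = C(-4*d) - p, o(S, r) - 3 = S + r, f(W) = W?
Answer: -5980177/246964737 ≈ -0.024215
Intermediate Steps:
E(h, l) = 2 - h
o(S, r) = 3 + S + r (o(S, r) = 3 + (S + r) = 3 + S + r)
C(G) = 72*sqrt(G) (C(G) = 8*(9*sqrt(G)) = 72*sqrt(G))
R(p, d) = -2*p + 288*sqrt(-d) (R(p, d) = 2*(72*sqrt(-4*d) - p) = 2*(72*(2*sqrt(-d)) - p) = 2*(144*sqrt(-d) - p) = 2*(-p + 144*sqrt(-d)) = -2*p + 288*sqrt(-d))
R(-14, o(-7, f(-5)))/(-42604) + E(-150, 128)/(-46374) = (-2*(-14) + 288*sqrt(-(3 - 7 - 5)))/(-42604) + (2 - 1*(-150))/(-46374) = (28 + 288*sqrt(-1*(-9)))*(-1/42604) + (2 + 150)*(-1/46374) = (28 + 288*sqrt(9))*(-1/42604) + 152*(-1/46374) = (28 + 288*3)*(-1/42604) - 76/23187 = (28 + 864)*(-1/42604) - 76/23187 = 892*(-1/42604) - 76/23187 = -223/10651 - 76/23187 = -5980177/246964737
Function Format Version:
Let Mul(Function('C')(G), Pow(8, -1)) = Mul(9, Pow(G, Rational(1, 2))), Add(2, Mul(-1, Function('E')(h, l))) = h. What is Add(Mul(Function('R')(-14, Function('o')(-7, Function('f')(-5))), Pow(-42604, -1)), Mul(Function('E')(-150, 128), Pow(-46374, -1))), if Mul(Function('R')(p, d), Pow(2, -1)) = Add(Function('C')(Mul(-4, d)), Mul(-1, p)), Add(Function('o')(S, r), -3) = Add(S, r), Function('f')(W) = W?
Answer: Rational(-5980177, 246964737) ≈ -0.024215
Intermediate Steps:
Function('E')(h, l) = Add(2, Mul(-1, h))
Function('o')(S, r) = Add(3, S, r) (Function('o')(S, r) = Add(3, Add(S, r)) = Add(3, S, r))
Function('C')(G) = Mul(72, Pow(G, Rational(1, 2))) (Function('C')(G) = Mul(8, Mul(9, Pow(G, Rational(1, 2)))) = Mul(72, Pow(G, Rational(1, 2))))
Function('R')(p, d) = Add(Mul(-2, p), Mul(288, Pow(Mul(-1, d), Rational(1, 2)))) (Function('R')(p, d) = Mul(2, Add(Mul(72, Pow(Mul(-4, d), Rational(1, 2))), Mul(-1, p))) = Mul(2, Add(Mul(72, Mul(2, Pow(Mul(-1, d), Rational(1, 2)))), Mul(-1, p))) = Mul(2, Add(Mul(144, Pow(Mul(-1, d), Rational(1, 2))), Mul(-1, p))) = Mul(2, Add(Mul(-1, p), Mul(144, Pow(Mul(-1, d), Rational(1, 2))))) = Add(Mul(-2, p), Mul(288, Pow(Mul(-1, d), Rational(1, 2)))))
Add(Mul(Function('R')(-14, Function('o')(-7, Function('f')(-5))), Pow(-42604, -1)), Mul(Function('E')(-150, 128), Pow(-46374, -1))) = Add(Mul(Add(Mul(-2, -14), Mul(288, Pow(Mul(-1, Add(3, -7, -5)), Rational(1, 2)))), Pow(-42604, -1)), Mul(Add(2, Mul(-1, -150)), Pow(-46374, -1))) = Add(Mul(Add(28, Mul(288, Pow(Mul(-1, -9), Rational(1, 2)))), Rational(-1, 42604)), Mul(Add(2, 150), Rational(-1, 46374))) = Add(Mul(Add(28, Mul(288, Pow(9, Rational(1, 2)))), Rational(-1, 42604)), Mul(152, Rational(-1, 46374))) = Add(Mul(Add(28, Mul(288, 3)), Rational(-1, 42604)), Rational(-76, 23187)) = Add(Mul(Add(28, 864), Rational(-1, 42604)), Rational(-76, 23187)) = Add(Mul(892, Rational(-1, 42604)), Rational(-76, 23187)) = Add(Rational(-223, 10651), Rational(-76, 23187)) = Rational(-5980177, 246964737)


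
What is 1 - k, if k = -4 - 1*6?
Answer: 11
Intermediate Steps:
k = -10 (k = -4 - 6 = -10)
1 - k = 1 - 1*(-10) = 1 + 10 = 11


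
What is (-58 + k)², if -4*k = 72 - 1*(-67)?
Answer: 137641/16 ≈ 8602.6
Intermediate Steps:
k = -139/4 (k = -(72 - 1*(-67))/4 = -(72 + 67)/4 = -¼*139 = -139/4 ≈ -34.750)
(-58 + k)² = (-58 - 139/4)² = (-371/4)² = 137641/16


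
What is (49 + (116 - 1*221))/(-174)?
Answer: 28/87 ≈ 0.32184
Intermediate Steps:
(49 + (116 - 1*221))/(-174) = (49 + (116 - 221))*(-1/174) = (49 - 105)*(-1/174) = -56*(-1/174) = 28/87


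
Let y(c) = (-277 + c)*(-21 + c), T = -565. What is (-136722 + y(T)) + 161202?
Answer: 517892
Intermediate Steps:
(-136722 + y(T)) + 161202 = (-136722 + (5817 + (-565)² - 298*(-565))) + 161202 = (-136722 + (5817 + 319225 + 168370)) + 161202 = (-136722 + 493412) + 161202 = 356690 + 161202 = 517892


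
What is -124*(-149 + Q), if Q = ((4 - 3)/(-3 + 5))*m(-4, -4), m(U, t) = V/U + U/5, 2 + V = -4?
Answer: 92163/5 ≈ 18433.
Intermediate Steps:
V = -6 (V = -2 - 4 = -6)
m(U, t) = -6/U + U/5
Q = 7/20 (Q = ((4 - 3)/(-3 + 5))*(-6/(-4) + (⅕)*(-4)) = (1/2)*(-6*(-¼) - ⅘) = (1*(½))*(3/2 - ⅘) = (½)*(7/10) = 7/20 ≈ 0.35000)
-124*(-149 + Q) = -124*(-149 + 7/20) = -124*(-2973/20) = 92163/5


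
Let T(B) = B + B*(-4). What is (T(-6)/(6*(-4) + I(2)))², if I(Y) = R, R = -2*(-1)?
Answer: 81/121 ≈ 0.66942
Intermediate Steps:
R = 2
I(Y) = 2
T(B) = -3*B (T(B) = B - 4*B = -3*B)
(T(-6)/(6*(-4) + I(2)))² = ((-3*(-6))/(6*(-4) + 2))² = (18/(-24 + 2))² = (18/(-22))² = (18*(-1/22))² = (-9/11)² = 81/121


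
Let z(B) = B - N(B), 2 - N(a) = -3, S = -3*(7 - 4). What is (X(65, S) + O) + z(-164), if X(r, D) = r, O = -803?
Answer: -907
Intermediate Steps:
S = -9 (S = -3*3 = -9)
N(a) = 5 (N(a) = 2 - 1*(-3) = 2 + 3 = 5)
z(B) = -5 + B (z(B) = B - 1*5 = B - 5 = -5 + B)
(X(65, S) + O) + z(-164) = (65 - 803) + (-5 - 164) = -738 - 169 = -907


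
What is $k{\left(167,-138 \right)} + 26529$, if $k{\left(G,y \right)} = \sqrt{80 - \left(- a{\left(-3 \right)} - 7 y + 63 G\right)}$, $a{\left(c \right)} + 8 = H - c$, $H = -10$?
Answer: $26529 + i \sqrt{11422} \approx 26529.0 + 106.87 i$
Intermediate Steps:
$a{\left(c \right)} = -18 - c$ ($a{\left(c \right)} = -8 - \left(10 + c\right) = -18 - c$)
$k{\left(G,y \right)} = \sqrt{65 - 63 G + 7 y}$ ($k{\left(G,y \right)} = \sqrt{80 - \left(15 - 7 y + 63 G\right)} = \sqrt{65 - 63 G + 7 y}$)
$k{\left(167,-138 \right)} + 26529 = \sqrt{65 - 10521 + 7 \left(-138\right)} + 26529 = \sqrt{65 - 10521 - 966} + 26529 = \sqrt{-11422} + 26529 = i \sqrt{11422} + 26529 = 26529 + i \sqrt{11422}$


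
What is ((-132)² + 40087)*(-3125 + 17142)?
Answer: 806131687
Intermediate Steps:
((-132)² + 40087)*(-3125 + 17142) = (17424 + 40087)*14017 = 57511*14017 = 806131687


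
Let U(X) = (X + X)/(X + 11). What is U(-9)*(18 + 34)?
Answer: -468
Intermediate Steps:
U(X) = 2*X/(11 + X) (U(X) = (2*X)/(11 + X) = 2*X/(11 + X))
U(-9)*(18 + 34) = (2*(-9)/(11 - 9))*(18 + 34) = (2*(-9)/2)*52 = (2*(-9)*(½))*52 = -9*52 = -468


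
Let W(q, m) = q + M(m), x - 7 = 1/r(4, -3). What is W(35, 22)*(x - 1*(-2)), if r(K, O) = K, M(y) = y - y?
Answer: 1295/4 ≈ 323.75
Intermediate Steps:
M(y) = 0
x = 29/4 (x = 7 + 1/4 = 29/4 ≈ 7.2500)
W(q, m) = q (W(q, m) = q + 0 = q)
W(35, 22)*(x - 1*(-2)) = 35*(29/4 - 1*(-2)) = 35*(29/4 + 2) = 35*(37/4) = 1295/4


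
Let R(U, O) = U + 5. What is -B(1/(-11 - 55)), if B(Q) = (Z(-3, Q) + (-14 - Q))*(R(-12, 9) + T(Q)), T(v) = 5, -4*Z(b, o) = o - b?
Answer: -3889/132 ≈ -29.462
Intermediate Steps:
Z(b, o) = -o/4 + b/4 (Z(b, o) = -(o - b)/4 = -o/4 + b/4)
R(U, O) = 5 + U
B(Q) = 59/2 + 5*Q/2 (B(Q) = ((-Q/4 + (1/4)*(-3)) + (-14 - Q))*((5 - 12) + 5) = ((-Q/4 - 3/4) + (-14 - Q))*(-7 + 5) = ((-3/4 - Q/4) + (-14 - Q))*(-2) = (-59/4 - 5*Q/4)*(-2) = 59/2 + 5*Q/2)
-B(1/(-11 - 55)) = -(59/2 + 5/(2*(-11 - 55))) = -(59/2 + (5/2)/(-66)) = -(59/2 + (5/2)*(-1/66)) = -(59/2 - 5/132) = -1*3889/132 = -3889/132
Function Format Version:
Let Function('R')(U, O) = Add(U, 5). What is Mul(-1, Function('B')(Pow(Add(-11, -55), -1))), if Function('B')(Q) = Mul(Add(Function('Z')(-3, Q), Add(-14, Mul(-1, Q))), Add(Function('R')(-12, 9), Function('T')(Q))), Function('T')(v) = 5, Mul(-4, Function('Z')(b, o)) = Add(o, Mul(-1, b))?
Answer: Rational(-3889, 132) ≈ -29.462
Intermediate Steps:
Function('Z')(b, o) = Add(Mul(Rational(-1, 4), o), Mul(Rational(1, 4), b)) (Function('Z')(b, o) = Mul(Rational(-1, 4), Add(o, Mul(-1, b))) = Add(Mul(Rational(-1, 4), o), Mul(Rational(1, 4), b)))
Function('R')(U, O) = Add(5, U)
Function('B')(Q) = Add(Rational(59, 2), Mul(Rational(5, 2), Q)) (Function('B')(Q) = Mul(Add(Add(Mul(Rational(-1, 4), Q), Mul(Rational(1, 4), -3)), Add(-14, Mul(-1, Q))), Add(Add(5, -12), 5)) = Mul(Add(Add(Mul(Rational(-1, 4), Q), Rational(-3, 4)), Add(-14, Mul(-1, Q))), Add(-7, 5)) = Mul(Add(Add(Rational(-3, 4), Mul(Rational(-1, 4), Q)), Add(-14, Mul(-1, Q))), -2) = Mul(Add(Rational(-59, 4), Mul(Rational(-5, 4), Q)), -2) = Add(Rational(59, 2), Mul(Rational(5, 2), Q)))
Mul(-1, Function('B')(Pow(Add(-11, -55), -1))) = Mul(-1, Add(Rational(59, 2), Mul(Rational(5, 2), Pow(Add(-11, -55), -1)))) = Mul(-1, Add(Rational(59, 2), Mul(Rational(5, 2), Pow(-66, -1)))) = Mul(-1, Add(Rational(59, 2), Mul(Rational(5, 2), Rational(-1, 66)))) = Mul(-1, Add(Rational(59, 2), Rational(-5, 132))) = Mul(-1, Rational(3889, 132)) = Rational(-3889, 132)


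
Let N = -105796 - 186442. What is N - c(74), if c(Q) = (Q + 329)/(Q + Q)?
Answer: -43251627/148 ≈ -2.9224e+5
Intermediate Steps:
N = -292238
c(Q) = (329 + Q)/(2*Q) (c(Q) = (329 + Q)/((2*Q)) = (329 + Q)*(1/(2*Q)) = (329 + Q)/(2*Q))
N - c(74) = -292238 - (329 + 74)/(2*74) = -292238 - 403/(2*74) = -292238 - 1*403/148 = -292238 - 403/148 = -43251627/148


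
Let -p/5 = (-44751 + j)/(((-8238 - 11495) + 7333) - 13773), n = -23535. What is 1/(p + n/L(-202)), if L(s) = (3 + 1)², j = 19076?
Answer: -418768/618035555 ≈ -0.00067758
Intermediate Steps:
L(s) = 16 (L(s) = 4² = 16)
p = -128375/26173 (p = -5*(-44751 + 19076)/(((-8238 - 11495) + 7333) - 13773) = -(-128375)/((-19733 + 7333) - 13773) = -(-128375)/(-12400 - 13773) = -(-128375)/(-26173) = -(-128375)*(-1)/26173 = -5*25675/26173 = -128375/26173 ≈ -4.9049)
1/(p + n/L(-202)) = 1/(-128375/26173 - 23535/16) = 1/(-618035555/418768) = -418768/618035555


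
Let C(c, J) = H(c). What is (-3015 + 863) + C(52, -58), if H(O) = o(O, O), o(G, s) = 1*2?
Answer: -2150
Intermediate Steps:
o(G, s) = 2
H(O) = 2
C(c, J) = 2
(-3015 + 863) + C(52, -58) = (-3015 + 863) + 2 = -2152 + 2 = -2150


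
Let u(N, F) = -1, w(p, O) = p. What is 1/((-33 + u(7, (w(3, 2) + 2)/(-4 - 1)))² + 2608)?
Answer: 1/3764 ≈ 0.00026567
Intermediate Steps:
1/((-33 + u(7, (w(3, 2) + 2)/(-4 - 1)))² + 2608) = 1/((-33 - 1)² + 2608) = 1/((-34)² + 2608) = 1/(1156 + 2608) = 1/3764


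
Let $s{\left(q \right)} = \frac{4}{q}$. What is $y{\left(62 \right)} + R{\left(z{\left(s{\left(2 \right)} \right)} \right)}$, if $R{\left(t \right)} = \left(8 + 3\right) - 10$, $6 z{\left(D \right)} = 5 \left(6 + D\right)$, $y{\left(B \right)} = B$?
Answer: $63$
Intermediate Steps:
$z{\left(D \right)} = 5 + \frac{5 D}{6}$ ($z{\left(D \right)} = \frac{5 \left(6 + D\right)}{6} = \frac{30 + 5 D}{6} = 5 + \frac{5 D}{6}$)
$R{\left(t \right)} = 1$ ($R{\left(t \right)} = 11 - 10 = 1$)
$y{\left(62 \right)} + R{\left(z{\left(s{\left(2 \right)} \right)} \right)} = 62 + 1 = 63$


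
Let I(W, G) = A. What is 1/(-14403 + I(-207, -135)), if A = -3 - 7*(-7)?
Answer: -1/14357 ≈ -6.9652e-5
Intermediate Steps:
A = 46 (A = -3 + 49 = 46)
I(W, G) = 46
1/(-14403 + I(-207, -135)) = 1/(-14403 + 46) = 1/(-14357) = -1/14357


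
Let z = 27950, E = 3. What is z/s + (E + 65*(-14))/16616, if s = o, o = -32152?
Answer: -61697383/66779704 ≈ -0.92389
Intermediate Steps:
s = -32152
z/s + (E + 65*(-14))/16616 = 27950/(-32152) + (3 + 65*(-14))/16616 = 27950*(-1/32152) + (3 - 910)*(1/16616) = -13975/16076 - 907*1/16616 = -13975/16076 - 907/16616 = -61697383/66779704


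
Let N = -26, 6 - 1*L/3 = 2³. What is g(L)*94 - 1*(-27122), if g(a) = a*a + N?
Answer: 28062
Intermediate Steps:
L = -6 (L = 18 - 3*2³ = 18 - 3*8 = 18 - 24 = -6)
g(a) = -26 + a² (g(a) = a*a - 26 = a² - 26 = -26 + a²)
g(L)*94 - 1*(-27122) = (-26 + (-6)²)*94 - 1*(-27122) = (-26 + 36)*94 + 27122 = 10*94 + 27122 = 940 + 27122 = 28062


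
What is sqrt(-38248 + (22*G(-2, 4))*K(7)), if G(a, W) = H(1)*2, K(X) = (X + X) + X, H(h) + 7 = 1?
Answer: 4*I*sqrt(2737) ≈ 209.27*I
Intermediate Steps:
H(h) = -6 (H(h) = -7 + 1 = -6)
K(X) = 3*X (K(X) = 2*X + X = 3*X)
G(a, W) = -12 (G(a, W) = -6*2 = -12)
sqrt(-38248 + (22*G(-2, 4))*K(7)) = sqrt(-38248 + (22*(-12))*(3*7)) = sqrt(-38248 - 264*21) = sqrt(-38248 - 5544) = sqrt(-43792) = 4*I*sqrt(2737)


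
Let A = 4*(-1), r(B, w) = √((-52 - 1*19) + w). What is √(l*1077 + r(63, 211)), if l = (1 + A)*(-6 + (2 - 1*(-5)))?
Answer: √(-3231 + 2*√35) ≈ 56.738*I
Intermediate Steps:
r(B, w) = √(-71 + w) (r(B, w) = √((-52 - 19) + w) = √(-71 + w))
A = -4
l = -3 (l = (1 - 4)*(-6 + (2 - 1*(-5))) = -3*(-6 + (2 + 5)) = -3*(-6 + 7) = -3*1 = -3)
√(l*1077 + r(63, 211)) = √(-3*1077 + √(-71 + 211)) = √(-3231 + √140) = √(-3231 + 2*√35)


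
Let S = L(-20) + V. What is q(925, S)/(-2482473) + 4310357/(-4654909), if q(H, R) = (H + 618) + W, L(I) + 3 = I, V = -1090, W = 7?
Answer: -1529651425973/1650812272851 ≈ -0.92661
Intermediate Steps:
L(I) = -3 + I
S = -1113 (S = (-3 - 20) - 1090 = -23 - 1090 = -1113)
q(H, R) = 625 + H (q(H, R) = (H + 618) + 7 = (618 + H) + 7 = 625 + H)
q(925, S)/(-2482473) + 4310357/(-4654909) = (625 + 925)/(-2482473) + 4310357/(-4654909) = 1550*(-1/2482473) + 4310357*(-1/4654909) = -1550/2482473 - 4310357/4654909 = -1529651425973/1650812272851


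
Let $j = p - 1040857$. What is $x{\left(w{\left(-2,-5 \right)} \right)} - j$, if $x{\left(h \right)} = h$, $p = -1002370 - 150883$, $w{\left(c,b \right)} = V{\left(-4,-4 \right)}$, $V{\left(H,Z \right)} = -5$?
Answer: $2194105$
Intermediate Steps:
$w{\left(c,b \right)} = -5$
$p = -1153253$
$j = -2194110$ ($j = -1153253 - 1040857 = -2194110$)
$x{\left(w{\left(-2,-5 \right)} \right)} - j = -5 - -2194110 = -5 + 2194110 = 2194105$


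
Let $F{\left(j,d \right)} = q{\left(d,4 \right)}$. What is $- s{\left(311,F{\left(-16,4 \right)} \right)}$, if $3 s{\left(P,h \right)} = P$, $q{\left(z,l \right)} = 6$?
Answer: $- \frac{311}{3} \approx -103.67$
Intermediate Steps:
$F{\left(j,d \right)} = 6$
$s{\left(P,h \right)} = \frac{P}{3}$
$- s{\left(311,F{\left(-16,4 \right)} \right)} = - \frac{311}{3}$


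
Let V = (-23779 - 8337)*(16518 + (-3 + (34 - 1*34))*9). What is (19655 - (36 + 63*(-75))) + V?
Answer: -529600612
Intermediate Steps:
V = -529624956 (V = -32116*(16518 + (-3 + (34 - 34))*9) = -32116*(16518 + (-3 + 0)*9) = -32116*(16518 - 3*9) = -32116*(16518 - 27) = -32116*16491 = -529624956)
(19655 - (36 + 63*(-75))) + V = (19655 - (36 + 63*(-75))) - 529624956 = (19655 - (36 - 4725)) - 529624956 = (19655 - 1*(-4689)) - 529624956 = (19655 + 4689) - 529624956 = 24344 - 529624956 = -529600612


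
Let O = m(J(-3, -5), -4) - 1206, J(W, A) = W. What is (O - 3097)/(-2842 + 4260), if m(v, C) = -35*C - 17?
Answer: -2090/709 ≈ -2.9478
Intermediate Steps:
m(v, C) = -17 - 35*C
O = -1083 (O = (-17 - 35*(-4)) - 1206 = (-17 + 140) - 1206 = 123 - 1206 = -1083)
(O - 3097)/(-2842 + 4260) = (-1083 - 3097)/(-2842 + 4260) = -4180/1418 = -4180*1/1418 = -2090/709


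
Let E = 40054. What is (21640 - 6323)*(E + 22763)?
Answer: 962167989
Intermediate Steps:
(21640 - 6323)*(E + 22763) = (21640 - 6323)*(40054 + 22763) = 15317*62817 = 962167989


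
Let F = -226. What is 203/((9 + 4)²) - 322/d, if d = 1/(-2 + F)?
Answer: 12407507/169 ≈ 73417.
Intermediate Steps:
d = -1/228 (d = 1/(-2 - 226) = 1/(-228) = -1/228 ≈ -0.0043860)
203/((9 + 4)²) - 322/d = 203/((9 + 4)²) - 322/(-1/228) = 203/(13²) - 322*(-228) = 203/169 + 73416 = 12407507/169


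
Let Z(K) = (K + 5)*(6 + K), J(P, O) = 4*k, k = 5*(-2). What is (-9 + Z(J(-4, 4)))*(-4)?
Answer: -4724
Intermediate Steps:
k = -10
J(P, O) = -40 (J(P, O) = 4*(-10) = -40)
Z(K) = (5 + K)*(6 + K)
(-9 + Z(J(-4, 4)))*(-4) = (-9 + (30 + (-40)² + 11*(-40)))*(-4) = (-9 + (30 + 1600 - 440))*(-4) = (-9 + 1190)*(-4) = 1181*(-4) = -4724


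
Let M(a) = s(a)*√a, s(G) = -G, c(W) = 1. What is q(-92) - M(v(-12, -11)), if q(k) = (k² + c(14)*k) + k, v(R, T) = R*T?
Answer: 8280 + 264*√33 ≈ 9796.6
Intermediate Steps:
q(k) = k² + 2*k (q(k) = (k² + 1*k) + k = (k² + k) + k = (k + k²) + k = k² + 2*k)
M(a) = -a^(3/2) (M(a) = (-a)*√a = -a^(3/2))
q(-92) - M(v(-12, -11)) = -92*(2 - 92) - (-1)*(-12*(-11))^(3/2) = -92*(-90) - (-1)*132^(3/2) = 8280 - (-1)*264*√33 = 8280 - (-264)*√33 = 8280 + 264*√33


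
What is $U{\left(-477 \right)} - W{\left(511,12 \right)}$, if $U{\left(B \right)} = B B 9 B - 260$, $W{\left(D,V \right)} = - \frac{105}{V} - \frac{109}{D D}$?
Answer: $- \frac{1020233429780717}{1044484} \approx -9.7678 \cdot 10^{8}$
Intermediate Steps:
$W{\left(D,V \right)} = - \frac{109}{D^{2}} - \frac{105}{V}$ ($W{\left(D,V \right)} = - \frac{105}{V} - \frac{109}{D^{2}} = - \frac{109}{D^{2}} - \frac{105}{V}$)
$U{\left(B \right)} = -260 + 9 B^{3}$ ($U{\left(B \right)} = B^{2} \cdot 9 B - 260 = 9 B^{2} B - 260 = 9 B^{3} - 260 = -260 + 9 B^{3}$)
$U{\left(-477 \right)} - W{\left(511,12 \right)} = \left(-260 + 9 \left(-477\right)^{3}\right) - \left(- \frac{109}{261121} - \frac{105}{12}\right) = \left(-260 + 9 \left(-108531333\right)\right) - \left(\left(-109\right) \frac{1}{261121} - \frac{35}{4}\right) = \left(-260 - 976781997\right) - \left(- \frac{109}{261121} - \frac{35}{4}\right) = -976782257 - - \frac{9139671}{1044484} = -976782257 + \frac{9139671}{1044484} = - \frac{1020233429780717}{1044484}$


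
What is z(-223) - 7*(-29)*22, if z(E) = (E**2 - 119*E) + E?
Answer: 80509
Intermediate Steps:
z(E) = E**2 - 118*E
z(-223) - 7*(-29)*22 = -223*(-118 - 223) - 7*(-29)*22 = -223*(-341) - (-203)*22 = 76043 - 1*(-4466) = 76043 + 4466 = 80509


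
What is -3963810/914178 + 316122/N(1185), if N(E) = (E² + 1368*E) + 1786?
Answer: -1951636966499/461216666033 ≈ -4.2315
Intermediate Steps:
N(E) = 1786 + E² + 1368*E
-3963810/914178 + 316122/N(1185) = -3963810/914178 + 316122/(1786 + 1185² + 1368*1185) = -3963810*1/914178 + 316122/(1786 + 1404225 + 1621080) = -660635/152363 + 316122/3027091 = -1951636966499/461216666033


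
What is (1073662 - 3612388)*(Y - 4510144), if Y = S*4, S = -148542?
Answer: 12958449586512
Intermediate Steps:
Y = -594168 (Y = -148542*4 = -594168)
(1073662 - 3612388)*(Y - 4510144) = (1073662 - 3612388)*(-594168 - 4510144) = -2538726*(-5104312) = 12958449586512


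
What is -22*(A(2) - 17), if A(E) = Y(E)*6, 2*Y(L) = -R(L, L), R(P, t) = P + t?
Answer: 638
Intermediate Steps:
Y(L) = -L (Y(L) = (-(L + L))/2 = (-2*L)/2 = -L)
A(E) = -6*E (A(E) = -E*6 = -6*E)
-22*(A(2) - 17) = -22*(-6*2 - 17) = -22*(-12 - 17) = -22*(-29) = 638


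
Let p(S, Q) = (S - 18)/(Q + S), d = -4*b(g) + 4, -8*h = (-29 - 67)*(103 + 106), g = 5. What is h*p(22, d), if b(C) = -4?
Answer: 1672/7 ≈ 238.86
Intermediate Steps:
h = 2508 (h = -(-29 - 67)*(103 + 106)/8 = -(-12)*209 = -⅛*(-20064) = 2508)
d = 20 (d = -4*(-4) + 4 = 16 + 4 = 20)
p(S, Q) = (-18 + S)/(Q + S)
h*p(22, d) = 2508*((-18 + 22)/(20 + 22)) = 2508*(4/42) = 2508*((1/42)*4) = 2508*(2/21) = 1672/7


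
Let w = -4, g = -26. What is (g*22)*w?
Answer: 2288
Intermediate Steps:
(g*22)*w = -26*22*(-4) = -572*(-4) = 2288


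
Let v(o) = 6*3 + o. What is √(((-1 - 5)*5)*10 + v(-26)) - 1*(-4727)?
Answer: 4727 + 2*I*√77 ≈ 4727.0 + 17.55*I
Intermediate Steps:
v(o) = 18 + o
√(((-1 - 5)*5)*10 + v(-26)) - 1*(-4727) = √(((-1 - 5)*5)*10 + (18 - 26)) - 1*(-4727) = √(-6*5*10 - 8) + 4727 = √(-30*10 - 8) + 4727 = √(-300 - 8) + 4727 = √(-308) + 4727 = 2*I*√77 + 4727 = 4727 + 2*I*√77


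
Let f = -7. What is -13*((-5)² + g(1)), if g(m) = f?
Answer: -234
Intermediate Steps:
g(m) = -7
-13*((-5)² + g(1)) = -13*((-5)² - 7) = -13*(25 - 7) = -13*18 = -234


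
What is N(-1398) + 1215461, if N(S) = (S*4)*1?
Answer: 1209869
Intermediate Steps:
N(S) = 4*S (N(S) = (4*S)*1 = 4*S)
N(-1398) + 1215461 = 4*(-1398) + 1215461 = -5592 + 1215461 = 1209869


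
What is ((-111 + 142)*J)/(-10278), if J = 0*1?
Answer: 0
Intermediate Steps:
J = 0
((-111 + 142)*J)/(-10278) = ((-111 + 142)*0)/(-10278) = (31*0)*(-1/10278) = 0*(-1/10278) = 0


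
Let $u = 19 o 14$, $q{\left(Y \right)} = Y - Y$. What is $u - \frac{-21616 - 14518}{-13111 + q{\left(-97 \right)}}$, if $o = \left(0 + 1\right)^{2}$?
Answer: $\frac{493056}{1873} \approx 263.24$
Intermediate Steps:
$q{\left(Y \right)} = 0$
$o = 1$ ($o = 1^{2} = 1$)
$u = 266$ ($u = 19 \cdot 1 \cdot 14 = 19 \cdot 14 = 266$)
$u - \frac{-21616 - 14518}{-13111 + q{\left(-97 \right)}} = 266 - \frac{-21616 - 14518}{-13111 + 0} = 266 - - \frac{36134}{-13111} = 266 - \left(-36134\right) \left(- \frac{1}{13111}\right) = 266 - \frac{5162}{1873} = \frac{493056}{1873}$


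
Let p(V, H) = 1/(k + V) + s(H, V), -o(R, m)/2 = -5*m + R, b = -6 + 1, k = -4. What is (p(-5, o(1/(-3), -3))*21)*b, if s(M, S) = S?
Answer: 1610/3 ≈ 536.67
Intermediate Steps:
b = -5
o(R, m) = -2*R + 10*m (o(R, m) = -2*(-5*m + R) = -2*(R - 5*m) = -2*R + 10*m)
p(V, H) = V + 1/(-4 + V) (p(V, H) = 1/(-4 + V) + V = V + 1/(-4 + V))
(p(-5, o(1/(-3), -3))*21)*b = (((1 + (-5)² - 4*(-5))/(-4 - 5))*21)*(-5) = (((1 + 25 + 20)/(-9))*21)*(-5) = (-⅑*46*21)*(-5) = -46/9*21*(-5) = -322/3*(-5) = 1610/3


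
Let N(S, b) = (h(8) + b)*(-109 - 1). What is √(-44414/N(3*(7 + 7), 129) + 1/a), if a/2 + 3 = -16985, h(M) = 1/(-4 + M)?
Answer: √6024183038480370/43913980 ≈ 1.7674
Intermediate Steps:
N(S, b) = -55/2 - 110*b (N(S, b) = (1/(-4 + 8) + b)*(-109 - 1) = (1/4 + b)*(-110) = (¼ + b)*(-110) = -55/2 - 110*b)
a = -33976 (a = -6 + 2*(-16985) = -6 - 33970 = -33976)
√(-44414/N(3*(7 + 7), 129) + 1/a) = √(-44414/(-55/2 - 110*129) + 1/(-33976)) = √(-44414/(-55/2 - 14190) - 1/33976) = √(-44414/(-28435/2) - 1/33976) = √(-44414*(-2/28435) - 1/33976) = √(88828/28435 - 1/33976) = √(3017991693/966107560) = √6024183038480370/43913980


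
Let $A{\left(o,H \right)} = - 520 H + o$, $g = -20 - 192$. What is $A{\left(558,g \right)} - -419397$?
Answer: $530195$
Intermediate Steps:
$g = -212$ ($g = -20 - 192 = -212$)
$A{\left(o,H \right)} = o - 520 H$
$A{\left(558,g \right)} - -419397 = \left(558 - -110240\right) - -419397 = \left(558 + 110240\right) + 419397 = 110798 + 419397 = 530195$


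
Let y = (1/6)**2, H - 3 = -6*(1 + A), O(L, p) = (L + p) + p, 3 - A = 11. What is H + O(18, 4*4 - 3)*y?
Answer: 416/9 ≈ 46.222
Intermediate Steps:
A = -8 (A = 3 - 1*11 = 3 - 11 = -8)
O(L, p) = L + 2*p
H = 45 (H = 3 - 6*(1 - 8) = 3 - 6*(-7) = 3 + 42 = 45)
y = 1/36 (y = (1/6)**2 = 1/36 ≈ 0.027778)
H + O(18, 4*4 - 3)*y = 45 + (18 + 2*(4*4 - 3))*(1/36) = 45 + (18 + 2*(16 - 3))*(1/36) = 45 + (18 + 2*13)*(1/36) = 45 + (18 + 26)*(1/36) = 45 + 44*(1/36) = 45 + 11/9 = 416/9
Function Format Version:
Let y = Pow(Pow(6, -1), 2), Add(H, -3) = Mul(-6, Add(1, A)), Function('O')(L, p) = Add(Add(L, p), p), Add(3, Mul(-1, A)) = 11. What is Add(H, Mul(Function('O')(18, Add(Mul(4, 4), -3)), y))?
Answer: Rational(416, 9) ≈ 46.222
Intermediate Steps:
A = -8 (A = Add(3, Mul(-1, 11)) = Add(3, -11) = -8)
Function('O')(L, p) = Add(L, Mul(2, p))
H = 45 (H = Add(3, Mul(-6, Add(1, -8))) = Add(3, Mul(-6, -7)) = Add(3, 42) = 45)
y = Rational(1, 36) (y = Pow(Rational(1, 6), 2) = Rational(1, 36) ≈ 0.027778)
Add(H, Mul(Function('O')(18, Add(Mul(4, 4), -3)), y)) = Add(45, Mul(Add(18, Mul(2, Add(Mul(4, 4), -3))), Rational(1, 36))) = Add(45, Mul(Add(18, Mul(2, Add(16, -3))), Rational(1, 36))) = Add(45, Mul(Add(18, Mul(2, 13)), Rational(1, 36))) = Add(45, Mul(Add(18, 26), Rational(1, 36))) = Add(45, Mul(44, Rational(1, 36))) = Add(45, Rational(11, 9)) = Rational(416, 9)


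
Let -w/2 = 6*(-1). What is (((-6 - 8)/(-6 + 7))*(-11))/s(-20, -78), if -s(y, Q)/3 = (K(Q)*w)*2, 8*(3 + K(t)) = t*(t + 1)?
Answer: -77/26919 ≈ -0.0028604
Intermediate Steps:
K(t) = -3 + t*(1 + t)/8 (K(t) = -3 + (t*(t + 1))/8 = -3 + (t*(1 + t))/8 = -3 + t*(1 + t)/8)
w = 12 (w = -12*(-1) = -2*(-6) = 12)
s(y, Q) = 216 - 9*Q - 9*Q² (s(y, Q) = -3*(-3 + Q/8 + Q²/8)*12*2 = -3*(-36 + 3*Q/2 + 3*Q²/2)*2 = -3*(-72 + 3*Q + 3*Q²) = 216 - 9*Q - 9*Q²)
(((-6 - 8)/(-6 + 7))*(-11))/s(-20, -78) = (((-6 - 8)/(-6 + 7))*(-11))/(216 - 9*(-78) - 9*(-78)²) = (-14/1*(-11))/(216 + 702 - 9*6084) = (-14*1*(-11))/(216 + 702 - 54756) = -14*(-11)/(-53838) = 154*(-1/53838) = -77/26919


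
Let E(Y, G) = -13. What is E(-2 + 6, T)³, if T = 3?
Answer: -2197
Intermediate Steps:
E(-2 + 6, T)³ = (-13)³ = -2197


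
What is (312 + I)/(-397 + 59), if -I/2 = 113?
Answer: -43/169 ≈ -0.25444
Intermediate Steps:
I = -226 (I = -2*113 = -226)
(312 + I)/(-397 + 59) = (312 - 226)/(-397 + 59) = 86/(-338) = 86*(-1/338) = -43/169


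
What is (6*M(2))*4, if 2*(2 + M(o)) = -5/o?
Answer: -78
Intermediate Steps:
M(o) = -2 - 5/(2*o) (M(o) = -2 + (-5/o)/2 = -2 - 5/(2*o))
(6*M(2))*4 = (6*(-2 - 5/2/2))*4 = (6*(-2 - 5/2*½))*4 = (6*(-2 - 5/4))*4 = (6*(-13/4))*4 = -39/2*4 = -78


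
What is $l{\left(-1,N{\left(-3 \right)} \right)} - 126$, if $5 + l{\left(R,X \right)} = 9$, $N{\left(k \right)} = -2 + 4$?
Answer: $-122$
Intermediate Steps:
$N{\left(k \right)} = 2$
$l{\left(R,X \right)} = 4$ ($l{\left(R,X \right)} = -5 + 9 = 4$)
$l{\left(-1,N{\left(-3 \right)} \right)} - 126 = 4 - 126 = -122$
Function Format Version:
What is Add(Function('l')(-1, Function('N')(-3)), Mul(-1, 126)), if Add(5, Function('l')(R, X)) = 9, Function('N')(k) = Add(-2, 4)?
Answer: -122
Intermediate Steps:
Function('N')(k) = 2
Function('l')(R, X) = 4 (Function('l')(R, X) = Add(-5, 9) = 4)
Add(Function('l')(-1, Function('N')(-3)), Mul(-1, 126)) = Add(4, Mul(-1, 126)) = Add(4, -126) = -122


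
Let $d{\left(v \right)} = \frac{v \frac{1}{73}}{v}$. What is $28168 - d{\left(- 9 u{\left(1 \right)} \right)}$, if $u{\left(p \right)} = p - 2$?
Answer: $\frac{2056263}{73} \approx 28168.0$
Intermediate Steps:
$u{\left(p \right)} = -2 + p$ ($u{\left(p \right)} = p - 2 = -2 + p$)
$d{\left(v \right)} = \frac{1}{73}$ ($d{\left(v \right)} = \frac{v \frac{1}{73}}{v} = \frac{\frac{1}{73} v}{v} = \frac{1}{73}$)
$28168 - d{\left(- 9 u{\left(1 \right)} \right)} = 28168 - \frac{1}{73} = \frac{2056263}{73}$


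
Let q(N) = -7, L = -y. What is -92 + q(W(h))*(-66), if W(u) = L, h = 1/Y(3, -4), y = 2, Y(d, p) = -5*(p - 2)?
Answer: 370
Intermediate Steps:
Y(d, p) = 10 - 5*p (Y(d, p) = -5*(-2 + p) = 10 - 5*p)
h = 1/30 (h = 1/(10 - 5*(-4)) = 1/(10 + 20) = 1/30 ≈ 0.033333)
L = -2 (L = -1*2 = -2)
W(u) = -2
-92 + q(W(h))*(-66) = -92 - 7*(-66) = -92 + 462 = 370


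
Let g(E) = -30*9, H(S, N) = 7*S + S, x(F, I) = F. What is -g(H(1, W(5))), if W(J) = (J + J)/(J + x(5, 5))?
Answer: 270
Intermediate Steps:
W(J) = 2*J/(5 + J) (W(J) = (J + J)/(J + 5) = (2*J)/(5 + J) = 2*J/(5 + J))
H(S, N) = 8*S
g(E) = -270
-g(H(1, W(5))) = -1*(-270) = 270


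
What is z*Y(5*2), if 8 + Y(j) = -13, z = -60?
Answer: 1260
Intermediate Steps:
Y(j) = -21 (Y(j) = -8 - 13 = -21)
z*Y(5*2) = -60*(-21) = 1260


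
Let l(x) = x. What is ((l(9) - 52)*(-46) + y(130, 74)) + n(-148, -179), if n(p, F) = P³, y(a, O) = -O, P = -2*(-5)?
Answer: 2904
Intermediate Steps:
P = 10
n(p, F) = 1000 (n(p, F) = 10³ = 1000)
((l(9) - 52)*(-46) + y(130, 74)) + n(-148, -179) = ((9 - 52)*(-46) - 1*74) + 1000 = (-43*(-46) - 74) + 1000 = (1978 - 74) + 1000 = 1904 + 1000 = 2904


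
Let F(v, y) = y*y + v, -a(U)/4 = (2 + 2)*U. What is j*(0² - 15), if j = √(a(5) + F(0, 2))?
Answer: -30*I*√19 ≈ -130.77*I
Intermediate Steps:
a(U) = -16*U (a(U) = -4*(2 + 2)*U = -16*U)
F(v, y) = v + y² (F(v, y) = y² + v = v + y²)
j = 2*I*√19 (j = √(-16*5 + (0 + 2²)) = √(-80 + (0 + 4)) = √(-80 + 4) = √(-76) = 2*I*√19 ≈ 8.7178*I)
j*(0² - 15) = (2*I*√19)*(0² - 15) = (2*I*√19)*(0 - 15) = (2*I*√19)*(-15) = -30*I*√19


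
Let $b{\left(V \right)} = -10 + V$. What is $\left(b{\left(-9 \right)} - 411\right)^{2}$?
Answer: $184900$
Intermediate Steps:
$\left(b{\left(-9 \right)} - 411\right)^{2} = \left(\left(-10 - 9\right) - 411\right)^{2} = \left(-19 - 411\right)^{2} = \left(-430\right)^{2} = 184900$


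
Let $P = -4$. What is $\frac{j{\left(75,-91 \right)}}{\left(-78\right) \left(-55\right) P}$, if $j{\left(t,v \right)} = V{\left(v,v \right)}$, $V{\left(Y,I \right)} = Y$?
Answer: $\frac{7}{1320} \approx 0.005303$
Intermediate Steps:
$j{\left(t,v \right)} = v$
$\frac{j{\left(75,-91 \right)}}{\left(-78\right) \left(-55\right) P} = - \frac{91}{\left(-78\right) \left(-55\right) \left(-4\right)} = - \frac{91}{4290 \left(-4\right)} = - \frac{91}{-17160} = \left(-91\right) \left(- \frac{1}{17160}\right) = \frac{7}{1320}$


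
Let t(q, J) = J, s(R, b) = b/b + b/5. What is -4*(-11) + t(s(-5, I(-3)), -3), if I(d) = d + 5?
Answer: 41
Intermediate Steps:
I(d) = 5 + d
s(R, b) = 1 + b/5 (s(R, b) = 1 + b*(⅕) = 1 + b/5)
-4*(-11) + t(s(-5, I(-3)), -3) = -4*(-11) - 3 = 44 - 3 = 41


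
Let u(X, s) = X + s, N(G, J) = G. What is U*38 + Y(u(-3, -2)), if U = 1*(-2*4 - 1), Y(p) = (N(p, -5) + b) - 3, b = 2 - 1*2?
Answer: -350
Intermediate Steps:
b = 0 (b = 2 - 2 = 0)
Y(p) = -3 + p (Y(p) = (p + 0) - 3 = p - 3 = -3 + p)
U = -9 (U = 1*(-8 - 1) = 1*(-9) = -9)
U*38 + Y(u(-3, -2)) = -9*38 + (-3 + (-3 - 2)) = -342 + (-3 - 5) = -342 - 8 = -350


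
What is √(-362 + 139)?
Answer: I*√223 ≈ 14.933*I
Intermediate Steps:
√(-362 + 139) = √(-223) = I*√223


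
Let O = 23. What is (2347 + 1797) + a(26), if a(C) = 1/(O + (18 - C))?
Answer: 62161/15 ≈ 4144.1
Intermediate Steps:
a(C) = 1/(41 - C) (a(C) = 1/(23 + (18 - C)) = 1/(41 - C))
(2347 + 1797) + a(26) = (2347 + 1797) + 1/(41 - 1*26) = 4144 + 1/(41 - 26) = 4144 + 1/15 = 62161/15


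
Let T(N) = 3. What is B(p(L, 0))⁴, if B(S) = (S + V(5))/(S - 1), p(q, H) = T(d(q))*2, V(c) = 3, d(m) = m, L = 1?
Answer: 6561/625 ≈ 10.498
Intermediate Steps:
p(q, H) = 6 (p(q, H) = 3*2 = 6)
B(S) = (3 + S)/(-1 + S) (B(S) = (S + 3)/(S - 1) = (3 + S)/(-1 + S))
B(p(L, 0))⁴ = ((3 + 6)/(-1 + 6))⁴ = (9/5)⁴ = 6561/625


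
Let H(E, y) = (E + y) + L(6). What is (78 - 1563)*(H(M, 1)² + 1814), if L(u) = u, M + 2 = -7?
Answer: -2699730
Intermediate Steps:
M = -9 (M = -2 - 7 = -9)
H(E, y) = 6 + E + y (H(E, y) = (E + y) + 6 = 6 + E + y)
(78 - 1563)*(H(M, 1)² + 1814) = (78 - 1563)*((6 - 9 + 1)² + 1814) = -1485*((-2)² + 1814) = -1485*(4 + 1814) = -1485*1818 = -2699730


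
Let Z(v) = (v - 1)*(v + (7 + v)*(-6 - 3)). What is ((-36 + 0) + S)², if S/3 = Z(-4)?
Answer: 184041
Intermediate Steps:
Z(v) = (-1 + v)*(-63 - 8*v) (Z(v) = (-1 + v)*(v + (7 + v)*(-9)) = (-1 + v)*(v + (-63 - 9*v)) = (-1 + v)*(-63 - 8*v))
S = 465 (S = 3*(63 - 55*(-4) - 8*(-4)²) = 3*(63 + 220 - 8*16) = 3*(63 + 220 - 128) = 3*155 = 465)
((-36 + 0) + S)² = ((-36 + 0) + 465)² = (-36 + 465)² = 429² = 184041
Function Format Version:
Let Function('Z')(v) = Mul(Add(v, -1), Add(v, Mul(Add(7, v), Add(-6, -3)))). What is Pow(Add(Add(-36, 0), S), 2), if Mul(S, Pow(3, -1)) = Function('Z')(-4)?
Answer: 184041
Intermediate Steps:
Function('Z')(v) = Mul(Add(-1, v), Add(-63, Mul(-8, v))) (Function('Z')(v) = Mul(Add(-1, v), Add(v, Mul(Add(7, v), -9))) = Mul(Add(-1, v), Add(v, Add(-63, Mul(-9, v)))) = Mul(Add(-1, v), Add(-63, Mul(-8, v))))
S = 465 (S = Mul(3, Add(63, Mul(-55, -4), Mul(-8, Pow(-4, 2)))) = Mul(3, Add(63, 220, Mul(-8, 16))) = Mul(3, Add(63, 220, -128)) = Mul(3, 155) = 465)
Pow(Add(Add(-36, 0), S), 2) = Pow(Add(Add(-36, 0), 465), 2) = Pow(Add(-36, 465), 2) = Pow(429, 2) = 184041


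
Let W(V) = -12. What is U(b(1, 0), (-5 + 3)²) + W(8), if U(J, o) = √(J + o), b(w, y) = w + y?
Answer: -12 + √5 ≈ -9.7639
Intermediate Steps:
U(b(1, 0), (-5 + 3)²) + W(8) = √((1 + 0) + (-5 + 3)²) - 12 = √(1 + (-2)²) - 12 = √(1 + 4) - 12 = √5 - 12 = -12 + √5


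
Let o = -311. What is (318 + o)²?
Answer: 49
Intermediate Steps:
(318 + o)² = (318 - 311)² = 7² = 49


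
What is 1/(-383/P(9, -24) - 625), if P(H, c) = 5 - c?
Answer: -29/18508 ≈ -0.0015669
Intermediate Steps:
1/(-383/P(9, -24) - 625) = 1/(-383/(5 - 1*(-24)) - 625) = 1/(-383/(5 + 24) - 625) = 1/(-383/29 - 625) = 1/(-18508/29) = -29/18508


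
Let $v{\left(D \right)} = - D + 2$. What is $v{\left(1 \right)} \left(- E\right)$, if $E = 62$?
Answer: $-62$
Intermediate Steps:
$v{\left(D \right)} = 2 - D$
$v{\left(1 \right)} \left(- E\right) = \left(2 - 1\right) \left(\left(-1\right) 62\right) = \left(2 - 1\right) \left(-62\right) = 1 \left(-62\right) = -62$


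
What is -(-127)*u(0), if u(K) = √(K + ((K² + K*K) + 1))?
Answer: 127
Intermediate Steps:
u(K) = √(1 + K + 2*K²) (u(K) = √(K + ((K² + K²) + 1)) = √(K + (2*K² + 1)) = √(K + (1 + 2*K²)) = √(1 + K + 2*K²))
-(-127)*u(0) = -(-127)*√(1 + 0 + 2*0²) = -(-127)*√(1 + 0 + 2*0) = -(-127)*√(1 + 0 + 0) = -(-127)*√1 = -(-127) = -127*(-1) = 127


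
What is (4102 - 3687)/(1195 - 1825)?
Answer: -83/126 ≈ -0.65873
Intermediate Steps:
(4102 - 3687)/(1195 - 1825) = 415/(-630) = 415*(-1/630) = -83/126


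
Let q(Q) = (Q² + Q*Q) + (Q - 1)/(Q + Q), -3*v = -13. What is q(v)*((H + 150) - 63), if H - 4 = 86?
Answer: 261901/39 ≈ 6715.4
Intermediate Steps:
v = 13/3 (v = -⅓*(-13) = 13/3 ≈ 4.3333)
H = 90 (H = 4 + 86 = 90)
q(Q) = 2*Q² + (-1 + Q)/(2*Q) (q(Q) = (Q² + Q²) + (-1 + Q)/((2*Q)) = 2*Q² + (-1 + Q)*(1/(2*Q)) = 2*Q² + (-1 + Q)/(2*Q))
q(v)*((H + 150) - 63) = ((-1 + 13/3 + 4*(13/3)³)/(2*(13/3)))*((90 + 150) - 63) = ((½)*(3/13)*(-1 + 13/3 + 4*(2197/27)))*(240 - 63) = ((½)*(3/13)*(-1 + 13/3 + 8788/27))*177 = ((½)*(3/13)*(8878/27))*177 = (4439/117)*177 = 261901/39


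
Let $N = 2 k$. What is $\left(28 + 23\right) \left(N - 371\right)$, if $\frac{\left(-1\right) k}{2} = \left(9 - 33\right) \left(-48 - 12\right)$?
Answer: $-312681$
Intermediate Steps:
$k = -2880$ ($k = - 2 \left(9 - 33\right) \left(-48 - 12\right) = - 2 \left(9 - 33\right) \left(-60\right) = - 2 \left(\left(-24\right) \left(-60\right)\right) = \left(-2\right) 1440 = -2880$)
$N = -5760$ ($N = 2 \left(-2880\right) = -5760$)
$\left(28 + 23\right) \left(N - 371\right) = \left(28 + 23\right) \left(-5760 - 371\right) = 51 \left(-6131\right) = -312681$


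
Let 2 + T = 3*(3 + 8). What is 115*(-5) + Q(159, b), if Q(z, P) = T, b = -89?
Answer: -544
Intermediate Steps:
T = 31 (T = -2 + 3*(3 + 8) = -2 + 3*11 = -2 + 33 = 31)
Q(z, P) = 31
115*(-5) + Q(159, b) = 115*(-5) + 31 = -575 + 31 = -544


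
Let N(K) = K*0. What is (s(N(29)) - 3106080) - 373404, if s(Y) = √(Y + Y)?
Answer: -3479484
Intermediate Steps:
N(K) = 0
s(Y) = √2*√Y (s(Y) = √(2*Y) = √2*√Y)
(s(N(29)) - 3106080) - 373404 = (√2*√0 - 3106080) - 373404 = (√2*0 - 3106080) - 373404 = (0 - 3106080) - 373404 = -3106080 - 373404 = -3479484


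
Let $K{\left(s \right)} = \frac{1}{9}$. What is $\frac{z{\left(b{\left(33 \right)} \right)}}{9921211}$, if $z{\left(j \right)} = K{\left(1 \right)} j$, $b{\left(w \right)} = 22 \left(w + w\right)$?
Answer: $\frac{484}{29763633} \approx 1.6261 \cdot 10^{-5}$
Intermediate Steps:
$b{\left(w \right)} = 44 w$ ($b{\left(w \right)} = 22 \cdot 2 w = 44 w$)
$K{\left(s \right)} = \frac{1}{9}$
$z{\left(j \right)} = \frac{j}{9}$
$\frac{z{\left(b{\left(33 \right)} \right)}}{9921211} = \frac{\frac{1}{9} \cdot 44 \cdot 33}{9921211} = \frac{1}{9} \cdot 1452 \cdot \frac{1}{9921211} = \frac{484}{3} \cdot \frac{1}{9921211} = \frac{484}{29763633}$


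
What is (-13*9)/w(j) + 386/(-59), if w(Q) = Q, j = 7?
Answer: -9605/413 ≈ -23.257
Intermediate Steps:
(-13*9)/w(j) + 386/(-59) = -13*9/7 + 386/(-59) = -117*⅐ + 386*(-1/59) = -117/7 - 386/59 = -9605/413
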